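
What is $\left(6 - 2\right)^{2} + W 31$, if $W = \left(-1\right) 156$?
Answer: $-4820$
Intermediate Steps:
$W = -156$
$\left(6 - 2\right)^{2} + W 31 = \left(6 - 2\right)^{2} - 4836 = 4^{2} - 4836 = 16 - 4836 = -4820$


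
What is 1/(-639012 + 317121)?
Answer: -1/321891 ≈ -3.1066e-6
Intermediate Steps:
1/(-639012 + 317121) = 1/(-321891) = -1/321891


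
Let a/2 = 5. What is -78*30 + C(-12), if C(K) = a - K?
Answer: -2318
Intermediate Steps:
a = 10 (a = 2*5 = 10)
C(K) = 10 - K
-78*30 + C(-12) = -78*30 + (10 - 1*(-12)) = -2340 + (10 + 12) = -2340 + 22 = -2318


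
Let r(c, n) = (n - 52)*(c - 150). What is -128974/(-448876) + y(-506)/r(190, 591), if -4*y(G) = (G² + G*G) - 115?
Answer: -54670623143/9677766560 ≈ -5.6491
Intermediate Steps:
r(c, n) = (-150 + c)*(-52 + n) (r(c, n) = (-52 + n)*(-150 + c) = (-150 + c)*(-52 + n))
y(G) = 115/4 - G²/2 (y(G) = -((G² + G*G) - 115)/4 = -((G² + G²) - 115)/4 = -(2*G² - 115)/4 = -(-115 + 2*G²)/4 = 115/4 - G²/2)
-128974/(-448876) + y(-506)/r(190, 591) = -128974/(-448876) + (115/4 - ½*(-506)²)/(7800 - 150*591 - 52*190 + 190*591) = -128974*(-1/448876) + (115/4 - ½*256036)/(7800 - 88650 - 9880 + 112290) = 64487/224438 + (115/4 - 128018)/21560 = 64487/224438 - 511957/4*1/21560 = 64487/224438 - 511957/86240 = -54670623143/9677766560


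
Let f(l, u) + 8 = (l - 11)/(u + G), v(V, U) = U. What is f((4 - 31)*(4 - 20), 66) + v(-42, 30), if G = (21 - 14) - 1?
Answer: 2005/72 ≈ 27.847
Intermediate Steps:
G = 6 (G = 7 - 1 = 6)
f(l, u) = -8 + (-11 + l)/(6 + u) (f(l, u) = -8 + (l - 11)/(u + 6) = -8 + (-11 + l)/(6 + u))
f((4 - 31)*(4 - 20), 66) + v(-42, 30) = (-59 + (4 - 31)*(4 - 20) - 8*66)/(6 + 66) + 30 = (-59 - 27*(-16) - 528)/72 + 30 = (-59 + 432 - 528)/72 + 30 = (1/72)*(-155) + 30 = -155/72 + 30 = 2005/72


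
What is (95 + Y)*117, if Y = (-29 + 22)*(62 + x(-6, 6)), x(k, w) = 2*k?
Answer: -29835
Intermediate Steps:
Y = -350 (Y = (-29 + 22)*(62 + 2*(-6)) = -7*(62 - 12) = -7*50 = -350)
(95 + Y)*117 = (95 - 350)*117 = -255*117 = -29835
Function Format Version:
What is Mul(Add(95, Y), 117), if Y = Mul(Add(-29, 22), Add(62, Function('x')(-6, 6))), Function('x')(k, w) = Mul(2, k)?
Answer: -29835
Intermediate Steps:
Y = -350 (Y = Mul(Add(-29, 22), Add(62, Mul(2, -6))) = Mul(-7, Add(62, -12)) = Mul(-7, 50) = -350)
Mul(Add(95, Y), 117) = Mul(Add(95, -350), 117) = Mul(-255, 117) = -29835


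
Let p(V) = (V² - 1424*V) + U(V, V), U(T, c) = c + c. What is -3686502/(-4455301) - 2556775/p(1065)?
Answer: 2558565741437/338785543341 ≈ 7.5522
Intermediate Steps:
U(T, c) = 2*c
p(V) = V² - 1422*V (p(V) = (V² - 1424*V) + 2*V = V² - 1422*V)
-3686502/(-4455301) - 2556775/p(1065) = -3686502/(-4455301) - 2556775*1/(1065*(-1422 + 1065)) = -3686502*(-1/4455301) - 2556775/(1065*(-357)) = 3686502/4455301 - 2556775/(-380205) = 3686502/4455301 - 2556775*(-1/380205) = 3686502/4455301 + 511355/76041 = 2558565741437/338785543341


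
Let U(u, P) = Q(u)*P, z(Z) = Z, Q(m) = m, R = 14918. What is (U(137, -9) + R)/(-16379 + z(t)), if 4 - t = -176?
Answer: -13685/16199 ≈ -0.84480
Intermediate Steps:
t = 180 (t = 4 - 1*(-176) = 4 + 176 = 180)
U(u, P) = P*u (U(u, P) = u*P = P*u)
(U(137, -9) + R)/(-16379 + z(t)) = (-9*137 + 14918)/(-16379 + 180) = (-1233 + 14918)/(-16199) = 13685*(-1/16199) = -13685/16199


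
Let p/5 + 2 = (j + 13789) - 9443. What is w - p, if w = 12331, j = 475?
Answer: -11764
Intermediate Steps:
p = 24095 (p = -10 + 5*((475 + 13789) - 9443) = -10 + 5*(14264 - 9443) = -10 + 5*4821 = -10 + 24105 = 24095)
w - p = 12331 - 1*24095 = 12331 - 24095 = -11764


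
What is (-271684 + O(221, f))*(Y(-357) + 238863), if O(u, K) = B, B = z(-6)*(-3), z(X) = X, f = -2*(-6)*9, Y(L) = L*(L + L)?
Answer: -134138075826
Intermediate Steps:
Y(L) = 2*L² (Y(L) = L*(2*L) = 2*L²)
f = 108 (f = 12*9 = 108)
B = 18 (B = -6*(-3) = 18)
O(u, K) = 18
(-271684 + O(221, f))*(Y(-357) + 238863) = (-271684 + 18)*(2*(-357)² + 238863) = -271666*(2*127449 + 238863) = -271666*(254898 + 238863) = -271666*493761 = -134138075826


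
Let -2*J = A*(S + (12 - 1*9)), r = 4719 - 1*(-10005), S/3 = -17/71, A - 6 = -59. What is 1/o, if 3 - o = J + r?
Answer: -71/1049484 ≈ -6.7652e-5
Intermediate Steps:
A = -53 (A = 6 - 59 = -53)
S = -51/71 (S = 3*(-17/71) = -51/71 ≈ -0.71831)
r = 14724 (r = 4719 + 10005 = 14724)
J = 4293/71 (J = -(-53)*(-51/71 + (12 - 1*9))/2 = -(-53)*(-51/71 + (12 - 9))/2 = -(-53)*(-51/71 + 3)/2 = -(-53)*162/(2*71) = -½*(-8586/71) = 4293/71 ≈ 60.465)
o = -1049484/71 (o = 3 - (4293/71 + 14724) = 3 - 1*1049697/71 = 3 - 1049697/71 = -1049484/71 ≈ -14781.)
1/o = 1/(-1049484/71) = -71/1049484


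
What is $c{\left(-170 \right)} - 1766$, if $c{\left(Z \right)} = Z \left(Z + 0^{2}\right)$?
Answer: $27134$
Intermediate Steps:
$c{\left(Z \right)} = Z^{2}$ ($c{\left(Z \right)} = Z \left(Z + 0\right) = Z Z = Z^{2}$)
$c{\left(-170 \right)} - 1766 = \left(-170\right)^{2} - 1766 = 28900 - 1766 = 27134$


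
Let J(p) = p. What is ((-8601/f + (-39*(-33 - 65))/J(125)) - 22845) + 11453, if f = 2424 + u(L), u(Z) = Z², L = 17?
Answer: -3854018039/339125 ≈ -11365.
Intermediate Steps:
f = 2713 (f = 2424 + 17² = 2424 + 289 = 2713)
((-8601/f + (-39*(-33 - 65))/J(125)) - 22845) + 11453 = ((-8601/2713 - 39*(-33 - 65)/125) - 22845) + 11453 = ((-8601*1/2713 - 39*(-98)*(1/125)) - 22845) + 11453 = ((-8601/2713 + 3822*(1/125)) - 22845) + 11453 = ((-8601/2713 + 3822/125) - 22845) + 11453 = (9293961/339125 - 22845) + 11453 = -7738016664/339125 + 11453 = -3854018039/339125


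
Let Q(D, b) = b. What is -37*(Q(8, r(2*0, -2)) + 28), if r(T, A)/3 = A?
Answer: -814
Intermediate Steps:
r(T, A) = 3*A
-37*(Q(8, r(2*0, -2)) + 28) = -37*(3*(-2) + 28) = -37*(-6 + 28) = -37*22 = -814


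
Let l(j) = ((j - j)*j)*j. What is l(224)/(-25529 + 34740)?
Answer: 0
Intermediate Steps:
l(j) = 0 (l(j) = (0*j)*j = 0*j = 0)
l(224)/(-25529 + 34740) = 0/(-25529 + 34740) = 0/9211 = 0*(1/9211) = 0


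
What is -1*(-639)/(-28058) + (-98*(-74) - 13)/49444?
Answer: 85758573/693649876 ≈ 0.12363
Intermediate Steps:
-1*(-639)/(-28058) + (-98*(-74) - 13)/49444 = 639*(-1/28058) + (7252 - 13)*(1/49444) = -639/28058 + 7239*(1/49444) = -639/28058 + 7239/49444 = 85758573/693649876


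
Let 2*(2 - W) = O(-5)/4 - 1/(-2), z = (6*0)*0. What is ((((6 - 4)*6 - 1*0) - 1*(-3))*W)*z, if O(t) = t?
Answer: 0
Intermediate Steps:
z = 0 (z = 0*0 = 0)
W = 19/8 (W = 2 - (-5/4 - 1/(-2))/2 = 2 - (-5*1/4 - 1*(-1/2))/2 = 2 - (-5/4 + 1/2)/2 = 2 - 1/2*(-3/4) = 2 + 3/8 = 19/8 ≈ 2.3750)
((((6 - 4)*6 - 1*0) - 1*(-3))*W)*z = ((((6 - 4)*6 - 1*0) - 1*(-3))*(19/8))*0 = (((2*6 + 0) + 3)*(19/8))*0 = (((12 + 0) + 3)*(19/8))*0 = ((12 + 3)*(19/8))*0 = (15*(19/8))*0 = (285/8)*0 = 0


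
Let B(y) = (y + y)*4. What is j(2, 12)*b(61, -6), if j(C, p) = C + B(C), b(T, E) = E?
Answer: -108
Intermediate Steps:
B(y) = 8*y (B(y) = (2*y)*4 = 8*y)
j(C, p) = 9*C (j(C, p) = C + 8*C = 9*C)
j(2, 12)*b(61, -6) = (9*2)*(-6) = 18*(-6) = -108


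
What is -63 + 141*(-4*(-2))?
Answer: 1065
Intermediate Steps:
-63 + 141*(-4*(-2)) = -63 + 141*8 = -63 + 1128 = 1065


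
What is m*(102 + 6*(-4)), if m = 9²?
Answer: 6318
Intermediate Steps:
m = 81
m*(102 + 6*(-4)) = 81*(102 + 6*(-4)) = 81*(102 - 24) = 81*78 = 6318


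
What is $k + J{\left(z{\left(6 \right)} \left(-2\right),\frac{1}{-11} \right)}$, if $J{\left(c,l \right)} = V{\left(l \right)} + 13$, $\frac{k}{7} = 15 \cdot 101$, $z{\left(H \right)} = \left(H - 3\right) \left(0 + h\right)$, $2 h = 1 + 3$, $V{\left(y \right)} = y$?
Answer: $\frac{116797}{11} \approx 10618.0$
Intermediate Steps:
$h = 2$ ($h = \frac{1 + 3}{2} = \frac{1}{2} \cdot 4 = 2$)
$z{\left(H \right)} = -6 + 2 H$ ($z{\left(H \right)} = \left(H - 3\right) \left(0 + 2\right) = \left(-3 + H\right) 2 = -6 + 2 H$)
$k = 10605$ ($k = 7 \cdot 15 \cdot 101 = 7 \cdot 1515 = 10605$)
$J{\left(c,l \right)} = 13 + l$ ($J{\left(c,l \right)} = l + 13 = 13 + l$)
$k + J{\left(z{\left(6 \right)} \left(-2\right),\frac{1}{-11} \right)} = 10605 + \left(13 + \frac{1}{-11}\right) = 10605 + \left(13 - \frac{1}{11}\right) = 10605 + \frac{142}{11} = \frac{116797}{11}$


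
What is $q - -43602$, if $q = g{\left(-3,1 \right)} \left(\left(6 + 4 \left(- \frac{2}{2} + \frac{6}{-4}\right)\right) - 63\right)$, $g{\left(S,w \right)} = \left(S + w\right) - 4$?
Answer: $44004$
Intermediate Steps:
$g{\left(S,w \right)} = -4 + S + w$
$q = 402$ ($q = \left(-4 - 3 + 1\right) \left(\left(6 + 4 \left(- \frac{2}{2} + \frac{6}{-4}\right)\right) - 63\right) = - 6 \left(\left(6 + 4 \left(\left(-2\right) \frac{1}{2} + 6 \left(- \frac{1}{4}\right)\right)\right) - 63\right) = - 6 \left(\left(6 + 4 \left(-1 - \frac{3}{2}\right)\right) - 63\right) = - 6 \left(\left(6 + 4 \left(- \frac{5}{2}\right)\right) - 63\right) = - 6 \left(\left(6 - 10\right) - 63\right) = - 6 \left(-4 - 63\right) = \left(-6\right) \left(-67\right) = 402$)
$q - -43602 = 402 - -43602 = 402 + 43602 = 44004$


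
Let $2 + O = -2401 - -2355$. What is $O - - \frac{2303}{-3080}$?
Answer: $- \frac{21449}{440} \approx -48.748$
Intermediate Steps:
$O = -48$ ($O = -2 - 46 = -48$)
$O - - \frac{2303}{-3080} = -48 - - \frac{2303}{-3080} = -48 - \left(-2303\right) \left(- \frac{1}{3080}\right) = -48 - \frac{329}{440} = - \frac{21449}{440}$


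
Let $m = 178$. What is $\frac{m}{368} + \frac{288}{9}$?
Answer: $\frac{5977}{184} \approx 32.484$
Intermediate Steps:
$\frac{m}{368} + \frac{288}{9} = \frac{178}{368} + \frac{288}{9} = 178 \cdot \frac{1}{368} + 288 \cdot \frac{1}{9} = \frac{89}{184} + 32 = \frac{5977}{184}$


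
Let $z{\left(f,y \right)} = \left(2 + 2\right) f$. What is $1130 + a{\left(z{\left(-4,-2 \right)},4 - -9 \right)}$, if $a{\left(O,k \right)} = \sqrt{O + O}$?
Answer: $1130 + 4 i \sqrt{2} \approx 1130.0 + 5.6569 i$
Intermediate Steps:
$z{\left(f,y \right)} = 4 f$
$a{\left(O,k \right)} = \sqrt{2} \sqrt{O}$ ($a{\left(O,k \right)} = \sqrt{2 O} = \sqrt{2} \sqrt{O}$)
$1130 + a{\left(z{\left(-4,-2 \right)},4 - -9 \right)} = 1130 + \sqrt{2} \sqrt{4 \left(-4\right)} = 1130 + \sqrt{2} \sqrt{-16} = 1130 + \sqrt{2} \cdot 4 i = 1130 + 4 i \sqrt{2}$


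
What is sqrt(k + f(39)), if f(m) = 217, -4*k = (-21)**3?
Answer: sqrt(10129)/2 ≈ 50.321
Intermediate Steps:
k = 9261/4 (k = -1/4*(-21)**3 = -1/4*(-9261) = 9261/4 ≈ 2315.3)
sqrt(k + f(39)) = sqrt(9261/4 + 217) = sqrt(10129/4) = sqrt(10129)/2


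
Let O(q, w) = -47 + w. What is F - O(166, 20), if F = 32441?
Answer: 32468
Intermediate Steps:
F - O(166, 20) = 32441 - (-47 + 20) = 32441 - 1*(-27) = 32441 + 27 = 32468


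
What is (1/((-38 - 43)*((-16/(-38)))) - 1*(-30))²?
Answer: 377175241/419904 ≈ 898.24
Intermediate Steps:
(1/((-38 - 43)*((-16/(-38)))) - 1*(-30))² = (1/((-81)*((-16*(-1/38)))) + 30)² = (-1/(81*8/19) + 30)² = (-1/81*19/8 + 30)² = (-19/648 + 30)² = (19421/648)² = 377175241/419904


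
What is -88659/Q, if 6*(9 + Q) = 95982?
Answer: -88659/15988 ≈ -5.5453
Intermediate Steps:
Q = 15988 (Q = -9 + (1/6)*95982 = -9 + 15997 = 15988)
-88659/Q = -88659/15988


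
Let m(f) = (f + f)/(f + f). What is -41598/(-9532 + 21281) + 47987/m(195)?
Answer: 563757665/11749 ≈ 47983.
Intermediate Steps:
m(f) = 1 (m(f) = (2*f)/((2*f)) = (2*f)*(1/(2*f)) = 1)
-41598/(-9532 + 21281) + 47987/m(195) = -41598/(-9532 + 21281) + 47987/1 = -41598/11749 + 47987*1 = -41598*1/11749 + 47987 = -41598/11749 + 47987 = 563757665/11749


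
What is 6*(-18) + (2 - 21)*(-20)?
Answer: 272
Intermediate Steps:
6*(-18) + (2 - 21)*(-20) = -108 - 19*(-20) = -108 + 380 = 272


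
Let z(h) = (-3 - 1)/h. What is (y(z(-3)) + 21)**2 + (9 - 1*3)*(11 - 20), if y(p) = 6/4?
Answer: 1809/4 ≈ 452.25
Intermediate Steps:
z(h) = -4/h
y(p) = 3/2 (y(p) = 6*(1/4) = 3/2)
(y(z(-3)) + 21)**2 + (9 - 1*3)*(11 - 20) = (3/2 + 21)**2 + (9 - 1*3)*(11 - 20) = (45/2)**2 + (9 - 3)*(-9) = 2025/4 + 6*(-9) = 2025/4 - 54 = 1809/4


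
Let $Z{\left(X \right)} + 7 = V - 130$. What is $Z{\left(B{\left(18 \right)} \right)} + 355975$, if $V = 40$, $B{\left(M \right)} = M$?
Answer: $355878$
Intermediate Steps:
$Z{\left(X \right)} = -97$ ($Z{\left(X \right)} = -7 + \left(40 - 130\right) = -7 - 90 = -97$)
$Z{\left(B{\left(18 \right)} \right)} + 355975 = -97 + 355975 = 355878$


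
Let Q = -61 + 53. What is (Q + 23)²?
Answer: 225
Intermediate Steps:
Q = -8
(Q + 23)² = (-8 + 23)² = 15² = 225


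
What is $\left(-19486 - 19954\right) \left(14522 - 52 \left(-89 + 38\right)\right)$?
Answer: $-677342560$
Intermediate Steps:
$\left(-19486 - 19954\right) \left(14522 - 52 \left(-89 + 38\right)\right) = - 39440 \left(14522 - -2652\right) = - 39440 \left(14522 + 2652\right) = \left(-39440\right) 17174 = -677342560$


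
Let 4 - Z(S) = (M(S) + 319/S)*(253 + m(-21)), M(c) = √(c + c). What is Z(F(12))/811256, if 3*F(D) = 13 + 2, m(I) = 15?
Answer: -10684/507035 - 67*√10/202814 ≈ -0.022116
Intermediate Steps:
F(D) = 5 (F(D) = (13 + 2)/3 = (⅓)*15 = 5)
M(c) = √2*√c (M(c) = √(2*c) = √2*√c)
Z(S) = 4 - 85492/S - 268*√2*√S (Z(S) = 4 - (√2*√S + 319/S)*(253 + 15) = 4 - (319/S + √2*√S)*268 = 4 - (85492/S + 268*√2*√S) = 4 + (-85492/S - 268*√2*√S) = 4 - 85492/S - 268*√2*√S)
Z(F(12))/811256 = (4 - 85492/5 - 268*√2*√5)/811256 = (4 - 85492*⅕ - 268*√10)*(1/811256) = (4 - 85492/5 - 268*√10)*(1/811256) = (-85472/5 - 268*√10)*(1/811256) = -10684/507035 - 67*√10/202814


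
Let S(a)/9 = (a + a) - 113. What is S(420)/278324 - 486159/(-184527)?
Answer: 45505692559/17119430916 ≈ 2.6581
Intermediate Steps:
S(a) = -1017 + 18*a (S(a) = 9*((a + a) - 113) = 9*(2*a - 113) = 9*(-113 + 2*a) = -1017 + 18*a)
S(420)/278324 - 486159/(-184527) = (-1017 + 18*420)/278324 - 486159/(-184527) = (-1017 + 7560)*(1/278324) - 486159*(-1/184527) = 6543*(1/278324) + 162053/61509 = 6543/278324 + 162053/61509 = 45505692559/17119430916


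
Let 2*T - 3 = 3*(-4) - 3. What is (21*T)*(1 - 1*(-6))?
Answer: -882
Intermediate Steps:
T = -6 (T = 3/2 + (3*(-4) - 3)/2 = 3/2 + (-12 - 3)/2 = 3/2 + (1/2)*(-15) = 3/2 - 15/2 = -6)
(21*T)*(1 - 1*(-6)) = (21*(-6))*(1 - 1*(-6)) = -126*(1 + 6) = -126*7 = -882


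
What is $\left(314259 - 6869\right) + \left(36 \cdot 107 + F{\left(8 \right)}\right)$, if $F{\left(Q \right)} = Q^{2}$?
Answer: $311306$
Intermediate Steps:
$\left(314259 - 6869\right) + \left(36 \cdot 107 + F{\left(8 \right)}\right) = \left(314259 - 6869\right) + \left(36 \cdot 107 + 8^{2}\right) = 307390 + \left(3852 + 64\right) = 307390 + 3916 = 311306$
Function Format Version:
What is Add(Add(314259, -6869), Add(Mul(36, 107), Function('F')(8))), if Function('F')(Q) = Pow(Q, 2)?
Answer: 311306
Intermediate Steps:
Add(Add(314259, -6869), Add(Mul(36, 107), Function('F')(8))) = Add(Add(314259, -6869), Add(Mul(36, 107), Pow(8, 2))) = Add(307390, Add(3852, 64)) = Add(307390, 3916) = 311306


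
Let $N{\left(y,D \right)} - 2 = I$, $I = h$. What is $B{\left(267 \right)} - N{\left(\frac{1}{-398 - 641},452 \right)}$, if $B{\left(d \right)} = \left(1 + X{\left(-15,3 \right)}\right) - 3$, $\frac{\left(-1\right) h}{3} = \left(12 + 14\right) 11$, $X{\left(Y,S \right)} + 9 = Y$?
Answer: $830$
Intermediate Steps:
$X{\left(Y,S \right)} = -9 + Y$
$h = -858$ ($h = - 3 \left(12 + 14\right) 11 = - 3 \cdot 26 \cdot 11 = \left(-3\right) 286 = -858$)
$I = -858$
$N{\left(y,D \right)} = -856$ ($N{\left(y,D \right)} = 2 - 858 = -856$)
$B{\left(d \right)} = -26$ ($B{\left(d \right)} = \left(1 - 24\right) - 3 = -23 - 3 = -26$)
$B{\left(267 \right)} - N{\left(\frac{1}{-398 - 641},452 \right)} = -26 - -856 = -26 + 856 = 830$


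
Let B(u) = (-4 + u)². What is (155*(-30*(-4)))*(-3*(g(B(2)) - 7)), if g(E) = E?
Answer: 167400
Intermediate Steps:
(155*(-30*(-4)))*(-3*(g(B(2)) - 7)) = (155*(-30*(-4)))*(-3*((-4 + 2)² - 7)) = (155*120)*(-3*((-2)² - 7)) = 18600*(-3*(4 - 7)) = 18600*(-3*(-3)) = 18600*9 = 167400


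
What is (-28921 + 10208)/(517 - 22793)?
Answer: 18713/22276 ≈ 0.84005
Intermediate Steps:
(-28921 + 10208)/(517 - 22793) = -18713/(-22276) = -18713*(-1/22276) = 18713/22276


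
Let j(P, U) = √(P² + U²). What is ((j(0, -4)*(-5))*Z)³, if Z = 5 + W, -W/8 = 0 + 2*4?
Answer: 1643032000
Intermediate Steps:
W = -64 (W = -8*(0 + 2*4) = -8*(0 + 8) = -8*8 = -64)
Z = -59 (Z = 5 - 64 = -59)
((j(0, -4)*(-5))*Z)³ = ((√(0² + (-4)²)*(-5))*(-59))³ = ((√(0 + 16)*(-5))*(-59))³ = ((√16*(-5))*(-59))³ = ((4*(-5))*(-59))³ = (-20*(-59))³ = 1180³ = 1643032000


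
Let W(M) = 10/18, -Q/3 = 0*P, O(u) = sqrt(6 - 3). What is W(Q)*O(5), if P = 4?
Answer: 5*sqrt(3)/9 ≈ 0.96225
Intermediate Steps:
O(u) = sqrt(3)
Q = 0 (Q = -0*4 = -3*0 = 0)
W(M) = 5/9 (W(M) = 10*(1/18) = 5/9)
W(Q)*O(5) = 5*sqrt(3)/9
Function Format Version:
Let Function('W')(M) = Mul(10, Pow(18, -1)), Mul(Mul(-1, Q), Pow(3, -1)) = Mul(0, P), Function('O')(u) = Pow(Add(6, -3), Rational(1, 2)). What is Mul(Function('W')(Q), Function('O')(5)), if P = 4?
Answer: Mul(Rational(5, 9), Pow(3, Rational(1, 2))) ≈ 0.96225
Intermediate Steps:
Function('O')(u) = Pow(3, Rational(1, 2))
Q = 0 (Q = Mul(-3, Mul(0, 4)) = Mul(-3, 0) = 0)
Function('W')(M) = Rational(5, 9) (Function('W')(M) = Mul(10, Rational(1, 18)) = Rational(5, 9))
Mul(Function('W')(Q), Function('O')(5)) = Mul(Rational(5, 9), Pow(3, Rational(1, 2)))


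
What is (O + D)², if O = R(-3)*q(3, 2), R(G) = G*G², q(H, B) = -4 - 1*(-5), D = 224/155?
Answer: 15689521/24025 ≈ 653.05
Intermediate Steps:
D = 224/155 (D = 224*(1/155) = 224/155 ≈ 1.4452)
q(H, B) = 1 (q(H, B) = -4 + 5 = 1)
R(G) = G³
O = -27 (O = (-3)³*1 = -27*1 = -27)
(O + D)² = (-27 + 224/155)² = (-3961/155)² = 15689521/24025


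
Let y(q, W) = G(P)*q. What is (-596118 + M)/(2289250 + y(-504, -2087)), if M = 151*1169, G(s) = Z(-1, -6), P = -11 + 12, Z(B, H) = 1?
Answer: -419599/2288746 ≈ -0.18333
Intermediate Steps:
P = 1
G(s) = 1
y(q, W) = q (y(q, W) = 1*q = q)
M = 176519
(-596118 + M)/(2289250 + y(-504, -2087)) = (-596118 + 176519)/(2289250 - 504) = -419599/2288746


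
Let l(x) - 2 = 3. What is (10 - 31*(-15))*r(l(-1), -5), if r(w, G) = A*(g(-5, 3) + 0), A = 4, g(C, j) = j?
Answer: 5700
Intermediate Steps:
l(x) = 5 (l(x) = 2 + 3 = 5)
r(w, G) = 12 (r(w, G) = 4*(3 + 0) = 4*3 = 12)
(10 - 31*(-15))*r(l(-1), -5) = (10 - 31*(-15))*12 = (10 + 465)*12 = 475*12 = 5700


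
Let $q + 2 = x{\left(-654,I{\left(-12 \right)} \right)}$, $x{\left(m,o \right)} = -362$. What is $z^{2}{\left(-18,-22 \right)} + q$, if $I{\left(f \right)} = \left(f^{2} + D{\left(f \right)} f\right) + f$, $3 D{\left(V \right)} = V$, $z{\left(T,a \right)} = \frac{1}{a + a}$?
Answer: $- \frac{704703}{1936} \approx -364.0$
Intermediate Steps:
$z{\left(T,a \right)} = \frac{1}{2 a}$
$D{\left(V \right)} = \frac{V}{3}$
$I{\left(f \right)} = f + \frac{4 f^{2}}{3}$ ($I{\left(f \right)} = \left(f^{2} + \frac{f}{3} f\right) + f = \left(f^{2} + \frac{f^{2}}{3}\right) + f = \frac{4 f^{2}}{3} + f = f + \frac{4 f^{2}}{3}$)
$q = -364$ ($q = -2 - 362 = -364$)
$z^{2}{\left(-18,-22 \right)} + q = \left(\frac{1}{2 \left(-22\right)}\right)^{2} - 364 = \left(\frac{1}{2} \left(- \frac{1}{22}\right)\right)^{2} - 364 = \left(- \frac{1}{44}\right)^{2} - 364 = \frac{1}{1936} - 364 = - \frac{704703}{1936}$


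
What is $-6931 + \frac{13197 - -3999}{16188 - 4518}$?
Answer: $- \frac{13477929}{1945} \approx -6929.5$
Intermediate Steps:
$-6931 + \frac{13197 - -3999}{16188 - 4518} = -6931 + \frac{13197 + 3999}{11670} = -6931 + 17196 \cdot \frac{1}{11670} = -6931 + \frac{2866}{1945} = - \frac{13477929}{1945}$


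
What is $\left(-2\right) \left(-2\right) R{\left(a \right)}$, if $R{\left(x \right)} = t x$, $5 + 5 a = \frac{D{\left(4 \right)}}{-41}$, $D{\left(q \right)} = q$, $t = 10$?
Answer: $- \frac{1672}{41} \approx -40.781$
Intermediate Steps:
$a = - \frac{209}{205}$ ($a = -1 + \frac{4 \frac{1}{-41}}{5} = -1 + \frac{4 \left(- \frac{1}{41}\right)}{5} = -1 + \frac{1}{5} \left(- \frac{4}{41}\right) = -1 - \frac{4}{205} = - \frac{209}{205} \approx -1.0195$)
$R{\left(x \right)} = 10 x$
$\left(-2\right) \left(-2\right) R{\left(a \right)} = \left(-2\right) \left(-2\right) 10 \left(- \frac{209}{205}\right) = 4 \left(- \frac{418}{41}\right) = - \frac{1672}{41}$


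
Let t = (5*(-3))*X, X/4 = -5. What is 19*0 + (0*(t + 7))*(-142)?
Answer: 0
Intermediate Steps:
X = -20 (X = 4*(-5) = -20)
t = 300 (t = (5*(-3))*(-20) = -15*(-20) = 300)
19*0 + (0*(t + 7))*(-142) = 19*0 + (0*(300 + 7))*(-142) = 0 + (0*307)*(-142) = 0 + 0*(-142) = 0 + 0 = 0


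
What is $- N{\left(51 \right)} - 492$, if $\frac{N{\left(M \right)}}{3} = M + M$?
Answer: $-798$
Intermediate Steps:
$N{\left(M \right)} = 6 M$ ($N{\left(M \right)} = 3 \left(M + M\right) = 3 \cdot 2 M = 6 M$)
$- N{\left(51 \right)} - 492 = - 6 \cdot 51 - 492 = \left(-1\right) 306 - 492 = -306 - 492 = -798$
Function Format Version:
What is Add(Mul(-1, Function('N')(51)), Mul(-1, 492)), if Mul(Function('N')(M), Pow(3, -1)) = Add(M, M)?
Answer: -798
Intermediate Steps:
Function('N')(M) = Mul(6, M) (Function('N')(M) = Mul(3, Add(M, M)) = Mul(3, Mul(2, M)) = Mul(6, M))
Add(Mul(-1, Function('N')(51)), Mul(-1, 492)) = Add(Mul(-1, Mul(6, 51)), Mul(-1, 492)) = Add(Mul(-1, 306), -492) = Add(-306, -492) = -798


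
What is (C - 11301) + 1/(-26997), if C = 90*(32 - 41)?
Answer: -326960668/26997 ≈ -12111.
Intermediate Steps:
C = -810 (C = 90*(-9) = -810)
(C - 11301) + 1/(-26997) = (-810 - 11301) + 1/(-26997) = -12111 - 1/26997 = -326960668/26997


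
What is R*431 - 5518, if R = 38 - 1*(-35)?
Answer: 25945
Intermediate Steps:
R = 73 (R = 38 + 35 = 73)
R*431 - 5518 = 73*431 - 5518 = 31463 - 5518 = 25945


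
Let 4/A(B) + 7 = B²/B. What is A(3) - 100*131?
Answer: -13101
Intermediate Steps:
A(B) = 4/(-7 + B) (A(B) = 4/(-7 + B²/B) = 4/(-7 + B))
A(3) - 100*131 = 4/(-7 + 3) - 100*131 = 4/(-4) - 13100 = 4*(-¼) - 13100 = -1 - 13100 = -13101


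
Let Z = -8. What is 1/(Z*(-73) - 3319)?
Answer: -1/2735 ≈ -0.00036563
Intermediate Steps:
1/(Z*(-73) - 3319) = 1/(-8*(-73) - 3319) = 1/(584 - 3319) = 1/(-2735) = -1/2735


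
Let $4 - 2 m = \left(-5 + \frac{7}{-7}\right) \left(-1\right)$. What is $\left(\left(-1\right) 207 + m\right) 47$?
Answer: $-9776$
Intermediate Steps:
$m = -1$ ($m = 2 - \frac{\left(-5 + \frac{7}{-7}\right) \left(-1\right)}{2} = 2 - \frac{\left(-5 + 7 \left(- \frac{1}{7}\right)\right) \left(-1\right)}{2} = 2 - \frac{\left(-5 - 1\right) \left(-1\right)}{2} = 2 - \frac{\left(-6\right) \left(-1\right)}{2} = 2 - 3 = -1$)
$\left(\left(-1\right) 207 + m\right) 47 = \left(\left(-1\right) 207 - 1\right) 47 = \left(-207 - 1\right) 47 = \left(-208\right) 47 = -9776$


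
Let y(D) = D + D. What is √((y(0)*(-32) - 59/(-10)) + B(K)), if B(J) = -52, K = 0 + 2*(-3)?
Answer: I*√4610/10 ≈ 6.7897*I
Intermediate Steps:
y(D) = 2*D
K = -6 (K = 0 - 6 = -6)
√((y(0)*(-32) - 59/(-10)) + B(K)) = √(((2*0)*(-32) - 59/(-10)) - 52) = √((0*(-32) - 59*(-⅒)) - 52) = √((0 + 59/10) - 52) = √(59/10 - 52) = √(-461/10) = I*√4610/10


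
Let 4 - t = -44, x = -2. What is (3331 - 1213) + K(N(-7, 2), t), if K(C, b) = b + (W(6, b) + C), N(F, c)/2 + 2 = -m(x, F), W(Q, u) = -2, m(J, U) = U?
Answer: 2174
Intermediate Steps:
t = 48 (t = 4 - 1*(-44) = 4 + 44 = 48)
N(F, c) = -4 - 2*F (N(F, c) = -4 + 2*(-F) = -4 - 2*F)
K(C, b) = -2 + C + b (K(C, b) = b + (-2 + C) = -2 + C + b)
(3331 - 1213) + K(N(-7, 2), t) = (3331 - 1213) + (-2 + (-4 - 2*(-7)) + 48) = 2118 + (-2 + (-4 + 14) + 48) = 2118 + (-2 + 10 + 48) = 2118 + 56 = 2174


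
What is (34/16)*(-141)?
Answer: -2397/8 ≈ -299.63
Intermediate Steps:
(34/16)*(-141) = (34*(1/16))*(-141) = (17/8)*(-141) = -2397/8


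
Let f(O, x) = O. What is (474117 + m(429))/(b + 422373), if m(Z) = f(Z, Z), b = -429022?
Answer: -474546/6649 ≈ -71.371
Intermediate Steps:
m(Z) = Z
(474117 + m(429))/(b + 422373) = (474117 + 429)/(-429022 + 422373) = 474546/(-6649) = 474546*(-1/6649) = -474546/6649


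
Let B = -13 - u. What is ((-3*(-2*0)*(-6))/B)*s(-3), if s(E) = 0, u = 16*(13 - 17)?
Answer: 0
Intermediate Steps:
u = -64 (u = 16*(-4) = -64)
B = 51 (B = -13 - 1*(-64) = -13 + 64 = 51)
((-3*(-2*0)*(-6))/B)*s(-3) = (-3*(-2*0)*(-6)/51)*0 = (-0*(-6)*(1/51))*0 = (-3*0*(1/51))*0 = (0*(1/51))*0 = 0*0 = 0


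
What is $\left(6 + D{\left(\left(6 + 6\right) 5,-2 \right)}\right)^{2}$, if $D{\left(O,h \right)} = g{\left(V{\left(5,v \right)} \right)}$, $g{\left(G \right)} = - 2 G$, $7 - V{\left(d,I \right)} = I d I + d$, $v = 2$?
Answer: $1764$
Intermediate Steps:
$V{\left(d,I \right)} = 7 - d - d I^{2}$ ($V{\left(d,I \right)} = 7 - \left(I d I + d\right) = 7 - \left(d I^{2} + d\right) = 7 - \left(d + d I^{2}\right) = 7 - d - d I^{2}$)
$D{\left(O,h \right)} = 36$ ($D{\left(O,h \right)} = - 2 \left(7 - 5 - 5 \cdot 2^{2}\right) = - 2 \left(7 - 5 - 5 \cdot 4\right) = - 2 \left(7 - 5 - 20\right) = \left(-2\right) \left(-18\right) = 36$)
$\left(6 + D{\left(\left(6 + 6\right) 5,-2 \right)}\right)^{2} = \left(6 + 36\right)^{2} = 42^{2} = 1764$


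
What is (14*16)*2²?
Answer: 896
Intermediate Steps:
(14*16)*2² = 224*4 = 896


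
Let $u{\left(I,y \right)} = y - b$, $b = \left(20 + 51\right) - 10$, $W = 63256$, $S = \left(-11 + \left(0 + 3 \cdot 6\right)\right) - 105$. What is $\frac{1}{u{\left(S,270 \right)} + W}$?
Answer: $\frac{1}{63465} \approx 1.5757 \cdot 10^{-5}$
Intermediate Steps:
$S = -98$ ($S = \left(-11 + \left(0 + 18\right)\right) - 105 = \left(-11 + 18\right) - 105 = 7 - 105 = -98$)
$b = 61$ ($b = 71 - 10 = 61$)
$u{\left(I,y \right)} = -61 + y$ ($u{\left(I,y \right)} = y - 61 = -61 + y$)
$\frac{1}{u{\left(S,270 \right)} + W} = \frac{1}{\left(-61 + 270\right) + 63256} = \frac{1}{209 + 63256} = \frac{1}{63465}$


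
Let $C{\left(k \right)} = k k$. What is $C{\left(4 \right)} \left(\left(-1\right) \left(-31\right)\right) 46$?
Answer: $22816$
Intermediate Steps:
$C{\left(k \right)} = k^{2}$
$C{\left(4 \right)} \left(\left(-1\right) \left(-31\right)\right) 46 = 4^{2} \left(\left(-1\right) \left(-31\right)\right) 46 = 16 \cdot 31 \cdot 46 = 496 \cdot 46 = 22816$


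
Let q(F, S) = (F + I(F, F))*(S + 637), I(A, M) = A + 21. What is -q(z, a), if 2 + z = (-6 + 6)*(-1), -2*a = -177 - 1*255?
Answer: -14501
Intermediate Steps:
I(A, M) = 21 + A
a = 216 (a = -(-177 - 1*255)/2 = -(-177 - 255)/2 = -½*(-432) = 216)
z = -2 (z = -2 + (-6 + 6)*(-1) = -2 + 0*(-1) = -2 + 0 = -2)
q(F, S) = (21 + 2*F)*(637 + S) (q(F, S) = (F + (21 + F))*(S + 637) = (21 + 2*F)*(637 + S))
-q(z, a) = -(13377 + 1274*(-2) - 2*216 + 216*(21 - 2)) = -(13377 - 2548 - 432 + 216*19) = -(13377 - 2548 - 432 + 4104) = -1*14501 = -14501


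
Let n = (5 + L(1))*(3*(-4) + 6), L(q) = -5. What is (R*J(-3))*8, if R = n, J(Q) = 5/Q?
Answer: 0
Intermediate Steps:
n = 0 (n = (5 - 5)*(3*(-4) + 6) = 0*(-12 + 6) = 0*(-6) = 0)
R = 0
(R*J(-3))*8 = (0*(5/(-3)))*8 = (0*(5*(-1/3)))*8 = (0*(-5/3))*8 = 0*8 = 0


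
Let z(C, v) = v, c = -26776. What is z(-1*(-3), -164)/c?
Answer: 41/6694 ≈ 0.0061249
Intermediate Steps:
z(-1*(-3), -164)/c = -164/(-26776) = -164*(-1/26776) = 41/6694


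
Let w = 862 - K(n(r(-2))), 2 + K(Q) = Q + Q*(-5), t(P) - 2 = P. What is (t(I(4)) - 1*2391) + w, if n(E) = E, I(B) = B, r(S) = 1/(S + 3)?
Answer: -1517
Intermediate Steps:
r(S) = 1/(3 + S)
t(P) = 2 + P
K(Q) = -2 - 4*Q (K(Q) = -2 + (Q + Q*(-5)) = -2 + (Q - 5*Q) = -2 - 4*Q)
w = 868 (w = 862 - (-2 - 4/(3 - 2)) = 862 - (-2 - 4/1) = 862 - (-2 - 4*1) = 862 - (-2 - 4) = 862 - 1*(-6) = 862 + 6 = 868)
(t(I(4)) - 1*2391) + w = ((2 + 4) - 1*2391) + 868 = (6 - 2391) + 868 = -2385 + 868 = -1517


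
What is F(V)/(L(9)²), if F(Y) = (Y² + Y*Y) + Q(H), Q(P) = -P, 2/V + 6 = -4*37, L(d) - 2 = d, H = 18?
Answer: -106720/717409 ≈ -0.14876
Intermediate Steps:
L(d) = 2 + d
V = -1/77 (V = 2/(-6 - 4*37) = 2/(-6 - 148) = 2/(-154) = 2*(-1/154) = -1/77 ≈ -0.012987)
F(Y) = -18 + 2*Y² (F(Y) = (Y² + Y*Y) - 1*18 = (Y² + Y²) - 18 = 2*Y² - 18 = -18 + 2*Y²)
F(V)/(L(9)²) = (-18 + 2*(-1/77)²)/((2 + 9)²) = (-18 + 2*(1/5929))/(11²) = (-18 + 2/5929)/121 = -106720/5929*1/121 = -106720/717409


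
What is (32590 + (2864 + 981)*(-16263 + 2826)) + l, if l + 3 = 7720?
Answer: -51624958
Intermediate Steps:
l = 7717 (l = -3 + 7720 = 7717)
(32590 + (2864 + 981)*(-16263 + 2826)) + l = (32590 + (2864 + 981)*(-16263 + 2826)) + 7717 = (32590 + 3845*(-13437)) + 7717 = (32590 - 51665265) + 7717 = -51632675 + 7717 = -51624958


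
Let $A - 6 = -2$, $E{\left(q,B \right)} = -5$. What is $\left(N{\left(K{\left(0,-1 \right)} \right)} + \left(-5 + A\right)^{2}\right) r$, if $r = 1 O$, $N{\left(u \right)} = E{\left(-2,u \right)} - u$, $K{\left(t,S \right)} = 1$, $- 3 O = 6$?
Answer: $10$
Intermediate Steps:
$O = -2$ ($O = \left(- \frac{1}{3}\right) 6 = -2$)
$A = 4$ ($A = 6 - 2 = 4$)
$N{\left(u \right)} = -5 - u$
$r = -2$ ($r = 1 \left(-2\right) = -2$)
$\left(N{\left(K{\left(0,-1 \right)} \right)} + \left(-5 + A\right)^{2}\right) r = \left(\left(-5 - 1\right) + \left(-5 + 4\right)^{2}\right) \left(-2\right) = \left(\left(-5 - 1\right) + \left(-1\right)^{2}\right) \left(-2\right) = \left(-6 + 1\right) \left(-2\right) = \left(-5\right) \left(-2\right) = 10$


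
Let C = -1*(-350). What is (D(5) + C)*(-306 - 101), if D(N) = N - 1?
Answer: -144078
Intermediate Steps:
D(N) = -1 + N
C = 350
(D(5) + C)*(-306 - 101) = ((-1 + 5) + 350)*(-306 - 101) = (4 + 350)*(-407) = 354*(-407) = -144078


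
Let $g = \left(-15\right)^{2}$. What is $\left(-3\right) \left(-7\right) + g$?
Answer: $246$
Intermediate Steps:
$g = 225$
$\left(-3\right) \left(-7\right) + g = \left(-3\right) \left(-7\right) + 225 = 21 + 225 = 246$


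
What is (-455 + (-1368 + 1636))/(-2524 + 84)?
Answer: 187/2440 ≈ 0.076639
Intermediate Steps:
(-455 + (-1368 + 1636))/(-2524 + 84) = (-455 + 268)/(-2440) = -187*(-1/2440) = 187/2440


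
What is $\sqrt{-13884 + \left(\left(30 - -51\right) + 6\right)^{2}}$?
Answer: $i \sqrt{6315} \approx 79.467 i$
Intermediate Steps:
$\sqrt{-13884 + \left(\left(30 - -51\right) + 6\right)^{2}} = \sqrt{-13884 + \left(\left(30 + 51\right) + 6\right)^{2}} = \sqrt{-13884 + \left(81 + 6\right)^{2}} = \sqrt{-13884 + 87^{2}} = \sqrt{-13884 + 7569} = \sqrt{-6315} = i \sqrt{6315}$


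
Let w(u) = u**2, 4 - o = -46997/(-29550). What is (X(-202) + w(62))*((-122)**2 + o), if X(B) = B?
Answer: 267015295621/4925 ≈ 5.4216e+7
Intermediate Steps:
o = 71203/29550 (o = 4 - (-46997)/(-29550) = 4 - (-46997)*(-1)/29550 = 4 - 1*46997/29550 = 4 - 46997/29550 = 71203/29550 ≈ 2.4096)
(X(-202) + w(62))*((-122)**2 + o) = (-202 + 62**2)*((-122)**2 + 71203/29550) = (-202 + 3844)*(14884 + 71203/29550) = 3642*(439893403/29550) = 267015295621/4925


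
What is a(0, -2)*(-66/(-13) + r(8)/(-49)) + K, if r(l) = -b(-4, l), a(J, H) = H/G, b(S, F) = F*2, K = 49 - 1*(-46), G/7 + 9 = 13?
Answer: 421884/4459 ≈ 94.614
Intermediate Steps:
G = 28 (G = -63 + 7*13 = -63 + 91 = 28)
K = 95 (K = 49 + 46 = 95)
b(S, F) = 2*F
a(J, H) = H/28
r(l) = -2*l
a(0, -2)*(-66/(-13) + r(8)/(-49)) + K = ((1/28)*(-2))*(-66/(-13) - 2*8/(-49)) + 95 = -(-66*(-1/13) - 16*(-1/49))/14 + 95 = -(66/13 + 16/49)/14 + 95 = -1/14*3442/637 + 95 = -1721/4459 + 95 = 421884/4459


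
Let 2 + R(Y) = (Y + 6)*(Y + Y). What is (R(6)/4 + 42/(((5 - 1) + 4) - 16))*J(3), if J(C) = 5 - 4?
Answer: 121/4 ≈ 30.250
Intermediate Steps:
R(Y) = -2 + 2*Y*(6 + Y) (R(Y) = -2 + (Y + 6)*(Y + Y) = -2 + (6 + Y)*(2*Y) = -2 + 2*Y*(6 + Y))
J(C) = 1
(R(6)/4 + 42/(((5 - 1) + 4) - 16))*J(3) = ((-2 + 2*6**2 + 12*6)/4 + 42/(((5 - 1) + 4) - 16))*1 = ((-2 + 2*36 + 72)*(1/4) + 42/((4 + 4) - 16))*1 = ((-2 + 72 + 72)*(1/4) + 42/(8 - 16))*1 = (142*(1/4) + 42/(-8))*1 = (71/2 + 42*(-1/8))*1 = (71/2 - 21/4)*1 = (121/4)*1 = 121/4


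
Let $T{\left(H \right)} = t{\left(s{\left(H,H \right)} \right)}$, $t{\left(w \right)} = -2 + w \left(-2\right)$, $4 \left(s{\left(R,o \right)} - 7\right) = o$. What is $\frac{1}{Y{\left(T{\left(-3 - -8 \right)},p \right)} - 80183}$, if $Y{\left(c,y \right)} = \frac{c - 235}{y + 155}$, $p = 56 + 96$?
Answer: $- \frac{614}{49232869} \approx -1.2471 \cdot 10^{-5}$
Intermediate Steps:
$s{\left(R,o \right)} = 7 + \frac{o}{4}$
$t{\left(w \right)} = -2 - 2 w$
$T{\left(H \right)} = -16 - \frac{H}{2}$ ($T{\left(H \right)} = -2 - 2 \left(7 + \frac{H}{4}\right) = -2 - \left(14 + \frac{H}{2}\right) = -16 - \frac{H}{2}$)
$p = 152$
$Y{\left(c,y \right)} = \frac{-235 + c}{155 + y}$
$\frac{1}{Y{\left(T{\left(-3 - -8 \right)},p \right)} - 80183} = \frac{1}{\frac{-235 - \left(16 + \frac{-3 - -8}{2}\right)}{155 + 152} - 80183} = \frac{1}{\frac{-235 - \left(16 + \frac{-3 + 8}{2}\right)}{307} - 80183} = \frac{1}{\frac{-235 - \frac{37}{2}}{307} - 80183} = \frac{1}{\frac{1}{307} \left(- \frac{507}{2}\right) - 80183} = \frac{1}{- \frac{507}{614} - 80183} = \frac{1}{- \frac{49232869}{614}} = - \frac{614}{49232869}$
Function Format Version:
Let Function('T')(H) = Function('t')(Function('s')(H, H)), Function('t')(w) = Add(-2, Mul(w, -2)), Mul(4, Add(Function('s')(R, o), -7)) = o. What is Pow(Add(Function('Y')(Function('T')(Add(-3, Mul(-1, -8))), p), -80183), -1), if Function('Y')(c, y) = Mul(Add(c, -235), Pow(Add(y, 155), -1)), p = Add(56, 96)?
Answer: Rational(-614, 49232869) ≈ -1.2471e-5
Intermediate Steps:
Function('s')(R, o) = Add(7, Mul(Rational(1, 4), o))
Function('t')(w) = Add(-2, Mul(-2, w))
Function('T')(H) = Add(-16, Mul(Rational(-1, 2), H)) (Function('T')(H) = Add(-2, Mul(-2, Add(7, Mul(Rational(1, 4), H)))) = Add(-2, Add(-14, Mul(Rational(-1, 2), H))) = Add(-16, Mul(Rational(-1, 2), H)))
p = 152
Function('Y')(c, y) = Mul(Pow(Add(155, y), -1), Add(-235, c)) (Function('Y')(c, y) = Mul(Add(-235, c), Pow(Add(155, y), -1)) = Mul(Pow(Add(155, y), -1), Add(-235, c)))
Pow(Add(Function('Y')(Function('T')(Add(-3, Mul(-1, -8))), p), -80183), -1) = Pow(Add(Mul(Pow(Add(155, 152), -1), Add(-235, Add(-16, Mul(Rational(-1, 2), Add(-3, Mul(-1, -8)))))), -80183), -1) = Pow(Add(Mul(Pow(307, -1), Add(-235, Add(-16, Mul(Rational(-1, 2), Add(-3, 8))))), -80183), -1) = Pow(Add(Mul(Rational(1, 307), Add(-235, Add(-16, Mul(Rational(-1, 2), 5)))), -80183), -1) = Pow(Add(Mul(Rational(1, 307), Add(-235, Add(-16, Rational(-5, 2)))), -80183), -1) = Pow(Add(Mul(Rational(1, 307), Add(-235, Rational(-37, 2))), -80183), -1) = Pow(Add(Mul(Rational(1, 307), Rational(-507, 2)), -80183), -1) = Pow(Add(Rational(-507, 614), -80183), -1) = Pow(Rational(-49232869, 614), -1) = Rational(-614, 49232869)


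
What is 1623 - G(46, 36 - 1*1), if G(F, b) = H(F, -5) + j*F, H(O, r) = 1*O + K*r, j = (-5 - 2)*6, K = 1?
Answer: 3514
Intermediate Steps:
j = -42 (j = -7*6 = -42)
H(O, r) = O + r (H(O, r) = 1*O + 1*r = O + r)
G(F, b) = -5 - 41*F (G(F, b) = (F - 5) - 42*F = (-5 + F) - 42*F = -5 - 41*F)
1623 - G(46, 36 - 1*1) = 1623 - (-5 - 41*46) = 1623 - (-5 - 1886) = 1623 - 1*(-1891) = 1623 + 1891 = 3514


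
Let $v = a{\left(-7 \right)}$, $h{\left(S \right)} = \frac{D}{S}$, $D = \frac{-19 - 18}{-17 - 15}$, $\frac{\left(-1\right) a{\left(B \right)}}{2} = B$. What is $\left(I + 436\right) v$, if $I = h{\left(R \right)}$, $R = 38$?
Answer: $\frac{3711491}{608} \approx 6104.4$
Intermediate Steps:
$a{\left(B \right)} = - 2 B$
$D = \frac{37}{32}$ ($D = - \frac{37}{-32} = \left(-37\right) \left(- \frac{1}{32}\right) = \frac{37}{32} \approx 1.1563$)
$h{\left(S \right)} = \frac{37}{32 S}$
$I = \frac{37}{1216}$ ($I = \frac{37}{32 \cdot 38} = \frac{37}{32} \cdot \frac{1}{38} = \frac{37}{1216} \approx 0.030428$)
$v = 14$ ($v = \left(-2\right) \left(-7\right) = 14$)
$\left(I + 436\right) v = \left(\frac{37}{1216} + 436\right) 14 = \frac{530213}{1216} \cdot 14 = \frac{3711491}{608}$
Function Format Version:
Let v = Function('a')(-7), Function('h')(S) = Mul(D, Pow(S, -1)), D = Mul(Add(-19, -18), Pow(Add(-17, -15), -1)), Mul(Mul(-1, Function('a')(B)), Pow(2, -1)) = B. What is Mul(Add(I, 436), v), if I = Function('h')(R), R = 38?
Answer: Rational(3711491, 608) ≈ 6104.4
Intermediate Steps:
Function('a')(B) = Mul(-2, B)
D = Rational(37, 32) (D = Mul(-37, Pow(-32, -1)) = Mul(-37, Rational(-1, 32)) = Rational(37, 32) ≈ 1.1563)
Function('h')(S) = Mul(Rational(37, 32), Pow(S, -1))
I = Rational(37, 1216) (I = Mul(Rational(37, 32), Pow(38, -1)) = Mul(Rational(37, 32), Rational(1, 38)) = Rational(37, 1216) ≈ 0.030428)
v = 14 (v = Mul(-2, -7) = 14)
Mul(Add(I, 436), v) = Mul(Add(Rational(37, 1216), 436), 14) = Mul(Rational(530213, 1216), 14) = Rational(3711491, 608)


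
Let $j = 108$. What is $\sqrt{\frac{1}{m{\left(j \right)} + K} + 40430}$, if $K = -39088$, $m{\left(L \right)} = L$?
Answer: $\frac{\sqrt{15357743833255}}{19490} \approx 201.07$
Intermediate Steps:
$\sqrt{\frac{1}{m{\left(j \right)} + K} + 40430} = \sqrt{\frac{1}{108 - 39088} + 40430} = \sqrt{\frac{1}{-38980} + 40430} = \sqrt{- \frac{1}{38980} + 40430} = \sqrt{\frac{1575961399}{38980}} = \frac{\sqrt{15357743833255}}{19490}$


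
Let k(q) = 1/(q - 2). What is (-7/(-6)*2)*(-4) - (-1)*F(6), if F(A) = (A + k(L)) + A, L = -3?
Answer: 37/15 ≈ 2.4667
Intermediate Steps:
k(q) = 1/(-2 + q)
F(A) = -⅕ + 2*A (F(A) = (A + 1/(-2 - 3)) + A = (A + 1/(-5)) + A = (A - ⅕) + A = (-⅕ + A) + A = -⅕ + 2*A)
(-7/(-6)*2)*(-4) - (-1)*F(6) = (-7/(-6)*2)*(-4) - (-1)*(-⅕ + 2*6) = (-7*(-⅙)*2)*(-4) - (-1)*(-⅕ + 12) = ((7/6)*2)*(-4) - (-1)*59/5 = (7/3)*(-4) - 1*(-59/5) = -28/3 + 59/5 = 37/15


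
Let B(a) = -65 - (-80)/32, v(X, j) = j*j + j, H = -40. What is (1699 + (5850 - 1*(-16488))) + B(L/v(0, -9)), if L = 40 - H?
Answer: 47949/2 ≈ 23975.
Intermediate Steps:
v(X, j) = j + j² (v(X, j) = j² + j = j + j²)
L = 80 (L = 40 - 1*(-40) = 40 + 40 = 80)
B(a) = -125/2 (B(a) = -65 - (-80)/32 = -65 - 1*(-5/2) = -65 + 5/2 = -125/2)
(1699 + (5850 - 1*(-16488))) + B(L/v(0, -9)) = (1699 + (5850 - 1*(-16488))) - 125/2 = (1699 + (5850 + 16488)) - 125/2 = (1699 + 22338) - 125/2 = 24037 - 125/2 = 47949/2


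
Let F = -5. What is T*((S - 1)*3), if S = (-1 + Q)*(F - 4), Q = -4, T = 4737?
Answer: 625284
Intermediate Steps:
S = 45 (S = (-1 - 4)*(-5 - 4) = -5*(-9) = 45)
T*((S - 1)*3) = 4737*((45 - 1)*3) = 4737*(44*3) = 4737*132 = 625284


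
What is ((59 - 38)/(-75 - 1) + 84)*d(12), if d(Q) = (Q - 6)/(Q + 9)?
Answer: 909/38 ≈ 23.921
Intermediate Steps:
d(Q) = (-6 + Q)/(9 + Q)
((59 - 38)/(-75 - 1) + 84)*d(12) = ((59 - 38)/(-75 - 1) + 84)*((-6 + 12)/(9 + 12)) = (21/(-76) + 84)*(6/21) = (21*(-1/76) + 84)*((1/21)*6) = (-21/76 + 84)*(2/7) = (6363/76)*(2/7) = 909/38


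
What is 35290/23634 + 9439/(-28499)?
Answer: 391324192/336772683 ≈ 1.1620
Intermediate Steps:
35290/23634 + 9439/(-28499) = 35290*(1/23634) + 9439*(-1/28499) = 17645/11817 - 9439/28499 = 391324192/336772683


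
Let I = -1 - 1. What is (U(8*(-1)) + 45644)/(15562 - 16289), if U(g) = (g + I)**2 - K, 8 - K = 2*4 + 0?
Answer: -45744/727 ≈ -62.922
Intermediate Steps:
K = 0 (K = 8 - (2*4 + 0) = 8 - (8 + 0) = 8 - 1*8 = 8 - 8 = 0)
I = -2
U(g) = (-2 + g)**2 (U(g) = (g - 2)**2 - 1*0 = (-2 + g)**2 + 0 = (-2 + g)**2)
(U(8*(-1)) + 45644)/(15562 - 16289) = ((-2 + 8*(-1))**2 + 45644)/(15562 - 16289) = ((-2 - 8)**2 + 45644)/(-727) = ((-10)**2 + 45644)*(-1/727) = (100 + 45644)*(-1/727) = 45744*(-1/727) = -45744/727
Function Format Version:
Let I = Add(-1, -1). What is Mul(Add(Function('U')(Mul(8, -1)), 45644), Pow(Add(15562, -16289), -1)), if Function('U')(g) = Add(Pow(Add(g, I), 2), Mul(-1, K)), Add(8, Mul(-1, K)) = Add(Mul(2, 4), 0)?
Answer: Rational(-45744, 727) ≈ -62.922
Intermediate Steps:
K = 0 (K = Add(8, Mul(-1, Add(Mul(2, 4), 0))) = Add(8, Mul(-1, Add(8, 0))) = Add(8, Mul(-1, 8)) = Add(8, -8) = 0)
I = -2
Function('U')(g) = Pow(Add(-2, g), 2) (Function('U')(g) = Add(Pow(Add(g, -2), 2), Mul(-1, 0)) = Add(Pow(Add(-2, g), 2), 0) = Pow(Add(-2, g), 2))
Mul(Add(Function('U')(Mul(8, -1)), 45644), Pow(Add(15562, -16289), -1)) = Mul(Add(Pow(Add(-2, Mul(8, -1)), 2), 45644), Pow(Add(15562, -16289), -1)) = Mul(Add(Pow(Add(-2, -8), 2), 45644), Pow(-727, -1)) = Mul(Add(Pow(-10, 2), 45644), Rational(-1, 727)) = Mul(Add(100, 45644), Rational(-1, 727)) = Mul(45744, Rational(-1, 727)) = Rational(-45744, 727)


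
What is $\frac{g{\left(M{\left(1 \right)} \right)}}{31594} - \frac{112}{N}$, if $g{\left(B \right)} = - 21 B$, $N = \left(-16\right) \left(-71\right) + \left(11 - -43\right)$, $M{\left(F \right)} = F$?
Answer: $- \frac{254537}{2685490} \approx -0.094782$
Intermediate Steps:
$N = 1190$ ($N = 1136 + \left(11 + 43\right) = 1136 + 54 = 1190$)
$\frac{g{\left(M{\left(1 \right)} \right)}}{31594} - \frac{112}{N} = \frac{\left(-21\right) 1}{31594} - \frac{112}{1190} = \left(-21\right) \frac{1}{31594} - \frac{8}{85} = - \frac{21}{31594} - \frac{8}{85} = - \frac{254537}{2685490}$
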